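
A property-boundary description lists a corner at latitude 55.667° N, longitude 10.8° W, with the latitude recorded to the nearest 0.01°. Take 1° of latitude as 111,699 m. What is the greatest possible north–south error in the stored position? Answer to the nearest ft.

1832 ft

Rounding to 2 decimal places leaves the latitude within ±0.005° of the true value.
North–south distance: 0.005° × 111699 m/° = 558.495 m.
In feet: 558.495 m ÷ 0.3048 ≈ 1832.3 ft.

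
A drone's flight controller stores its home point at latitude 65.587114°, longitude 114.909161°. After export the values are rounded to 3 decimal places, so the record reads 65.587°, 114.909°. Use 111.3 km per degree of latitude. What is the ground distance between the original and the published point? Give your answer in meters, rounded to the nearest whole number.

The latitude changed by +0.000114° and the longitude by +0.000161°.
North–south shift: 0.000114 × 111300 = 12.6882 m.
E–W at 65.587°: 0.000161° × 111300 × cos 65.587° = 0.000161 × 111300 × 0.4133 ≈ 7.40624 m.
Hypotenuse of the two orthogonal shifts: √(12.6882² + 7.40624²) = 14.6916 m.

15 meters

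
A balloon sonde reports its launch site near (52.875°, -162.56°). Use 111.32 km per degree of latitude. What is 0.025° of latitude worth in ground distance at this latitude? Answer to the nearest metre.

Along a meridian 0.025° is 0.025 × 111320 = 2783 m.

2783 metres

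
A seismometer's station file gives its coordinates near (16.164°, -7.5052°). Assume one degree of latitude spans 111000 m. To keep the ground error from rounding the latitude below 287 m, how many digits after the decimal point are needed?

3 decimal places

One degree of latitude covers 111000 m.
With N decimal places the half-ulp bound is 0.5·10⁻ᴺ°, or 0.5·10⁻ᴺ × 111000 m on the ground.
Setting 55500 × 10⁻ᴺ ≤ 287 gives 10ᴺ ≥ 193.4, i.e. N ≥ 2.29.
So 3 decimal places suffice (55.5 m); 2 would allow up to 555 m.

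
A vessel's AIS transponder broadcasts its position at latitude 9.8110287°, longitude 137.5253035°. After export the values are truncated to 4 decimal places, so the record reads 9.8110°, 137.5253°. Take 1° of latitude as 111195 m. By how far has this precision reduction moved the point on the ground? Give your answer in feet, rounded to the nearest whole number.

Δlat = 9.8110287 − 9.8110 = +0.0000287°; Δlon = 137.5253035 − 137.5253 = +0.0000035°.
North–south shift: 0.0000287 × 111195 = 3.1913 m.
East–west at this latitude: 0.0000035° × 111195 × cos 9.811° ≈ 0.0000035 × 109569 = 0.383491 m.
Combined displacement = (3.1913² + 0.383491²)^½ ≈ 3.21426 m.
Converting: 3.21426 m × 3.2808 ft/m ≈ 10.545 ft.

11 feet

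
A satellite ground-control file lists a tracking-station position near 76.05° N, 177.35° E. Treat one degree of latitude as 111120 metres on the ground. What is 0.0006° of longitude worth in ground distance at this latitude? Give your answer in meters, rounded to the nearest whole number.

At 76.05° a degree of longitude is 111120 × cos 76.05° ≈ 26788.3 m, so 0.0006° corresponds to 16.073 m.

16 meters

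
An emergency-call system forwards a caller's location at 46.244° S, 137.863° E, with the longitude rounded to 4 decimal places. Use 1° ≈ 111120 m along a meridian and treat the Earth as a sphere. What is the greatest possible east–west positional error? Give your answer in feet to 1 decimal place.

Rounding to 4 decimal places leaves the longitude within ±5e-05° of the true value.
At latitude 46.244° a degree of longitude spans 111120 m × cos 46.244° = 111120 × 0.6916 ≈ 76849.3 m.
East–west error: 5e-05° × 76849.3 m/° ≈ 3.84247 m.
Converting: 3.84247 m × 3.2808 ft/m ≈ 12.607 ft.

12.6 feet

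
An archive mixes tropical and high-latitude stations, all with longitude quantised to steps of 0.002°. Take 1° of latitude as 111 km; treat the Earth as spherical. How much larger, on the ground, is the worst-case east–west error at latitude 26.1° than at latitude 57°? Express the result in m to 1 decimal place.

With a 0.002° grid the true value lies within half a step, ±0.002°/2 = ±0.001°, of the stored one.
At 26.1°: 0.001° × 111000 × cos 26.1° = 0.001 × 111000 × 0.8980 ≈ 99.681 m.
At 57°: 0.001° × 111000 × cos 57° = 0.001 × 111000 × 0.5446 ≈ 60.455 m.
So the lower-latitude error exceeds the higher by 99.681 − 60.455 = 39.226 m.

39.2 m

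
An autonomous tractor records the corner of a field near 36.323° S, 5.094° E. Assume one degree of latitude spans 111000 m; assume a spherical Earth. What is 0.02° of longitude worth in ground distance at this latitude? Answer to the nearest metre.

One degree of longitude here spans 111000 × cos 36.323° = 111000 × 0.8057 ≈ 89431.7 m; 0.02° of that is 1788.63 m.

1789 metres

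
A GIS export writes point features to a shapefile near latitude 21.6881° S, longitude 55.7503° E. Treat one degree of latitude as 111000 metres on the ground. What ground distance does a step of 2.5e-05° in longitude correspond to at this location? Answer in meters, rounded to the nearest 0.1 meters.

2.5e-05° of longitude at 21.6881° is 2.5e-05 × 111000 × cos 21.6881° ≈ 2.5e-05 × 103142 = 2.57856 m.

2.6 meters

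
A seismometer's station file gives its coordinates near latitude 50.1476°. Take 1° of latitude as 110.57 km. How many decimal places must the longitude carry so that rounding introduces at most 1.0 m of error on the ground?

At 50.1476° one degree of longitude covers 110570 × cos 50.1476° ≈ 110570 × 0.6408 ≈ 70854.6 m.
With N decimal places the half-ulp bound is 0.5·10⁻ᴺ°, or 0.5·10⁻ᴺ × 70854.6 m on the ground.
Setting 35427.3 × 10⁻ᴺ ≤ 1.0 gives 10ᴺ ≥ 3.543e+04, i.e. N ≥ 4.55.
At 4 places the error can reach 3.54 m, but 5 places keeps it to 0.354 m.

5 decimal places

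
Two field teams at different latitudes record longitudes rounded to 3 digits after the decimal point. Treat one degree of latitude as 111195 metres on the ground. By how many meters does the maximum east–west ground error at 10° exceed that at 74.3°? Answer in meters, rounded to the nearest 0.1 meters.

39.7 meters

Rounding to 3 decimal places leaves the longitude within ±0.0005° of the true value.
At 10°: 0.0005° × 111195 × cos 10° = 0.0005 × 111195 × 0.9848 ≈ 54.753 m.
At 74.3°: 0.0005° × 111195 × cos 74.3° = 0.0005 × 111195 × 0.2706 ≈ 15.045 m.
Difference: 54.753 − 15.045 = 39.708 m.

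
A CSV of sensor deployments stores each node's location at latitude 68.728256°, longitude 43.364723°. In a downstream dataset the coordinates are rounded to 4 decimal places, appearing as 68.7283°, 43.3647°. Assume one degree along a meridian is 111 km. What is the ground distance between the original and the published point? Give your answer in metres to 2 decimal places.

The latitude changed by -0.000044° and the longitude by +0.000023°.
N–S: -0.000044° × 111000 m/° = -4.884 m.
East–west at this latitude: 0.000023° × 111000 × cos 68.7283° ≈ 0.000023 × 40269.8 = 0.926205 m.
Combined displacement = (4.884² + 0.926205²)^½ ≈ 4.97105 m.

4.97 metres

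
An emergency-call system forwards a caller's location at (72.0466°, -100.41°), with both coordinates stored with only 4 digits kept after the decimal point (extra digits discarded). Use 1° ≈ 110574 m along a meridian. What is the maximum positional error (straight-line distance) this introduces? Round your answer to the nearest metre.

Truncating at 4 decimal places can drop up to a full unit in the last place, so each coordinate may be off by as much as 0.0001°.
North–south component: 0.0001° × 110574 = 11.0574 m.
Longitude error → 0.0001 × 110574 × cos 72.0466° = 0.0001 × 110574 × 0.3082 ≈ 3.40837 m.
Combining orthogonally: (11.0574² + 3.40837²)^½ ≈ 11.5708 m.

12 metres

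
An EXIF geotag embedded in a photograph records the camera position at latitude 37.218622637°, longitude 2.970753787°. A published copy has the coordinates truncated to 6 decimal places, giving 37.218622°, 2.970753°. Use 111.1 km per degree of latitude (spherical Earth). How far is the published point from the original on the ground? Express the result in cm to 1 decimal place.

Δlat = 37.218622637 − 37.218622 = +0.000000637°; Δlon = 2.970753787 − 2.970753 = +0.000000787°.
North–south shift: 0.000000637 × 111100 = 0.0707707 m.
East–west at this latitude: 0.000000787° × 111100 × cos 37.2186° ≈ 0.000000787 × 88472.6 = 0.069628 m.
Distance: √(0.0707707² + 0.069628²) ≈ 0.0992801 m.
That is 0.0992801 m = 9.928 cm.

9.9 cm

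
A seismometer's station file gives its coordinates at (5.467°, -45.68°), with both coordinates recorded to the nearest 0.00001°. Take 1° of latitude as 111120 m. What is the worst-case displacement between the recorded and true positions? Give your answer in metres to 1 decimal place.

0.8 metres

Rounding to 5 decimal places leaves each coordinate within ±5e-06° of the true value.
Latitude error → 5e-06 × 111120 = 0.5556 m along the meridian.
East–west component at 5.467°: 5e-06° × 111120 × cos 5.467° ≈ 5e-06 × 110615 ≈ 0.553073 m.
Worst case both components are at the extreme and orthogonal: √(0.5556² + 0.553073²) ≈ 0.783952 m.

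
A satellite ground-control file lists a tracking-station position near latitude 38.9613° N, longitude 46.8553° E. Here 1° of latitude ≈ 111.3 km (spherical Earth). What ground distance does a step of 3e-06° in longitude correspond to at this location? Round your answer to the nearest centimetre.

3e-06° of longitude at 38.9613° is 3e-06 × 111300 × cos 38.9613° ≈ 3e-06 × 86543.6 = 0.259631 m.
That is 0.259631 m = 25.963 cm.

26 centimetres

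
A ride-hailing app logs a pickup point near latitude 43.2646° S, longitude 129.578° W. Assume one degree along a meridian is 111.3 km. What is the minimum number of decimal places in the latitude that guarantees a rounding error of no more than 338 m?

3 decimal places

One degree of latitude covers 111300 m.
N decimal places → at most half a unit in the last place, 0.5 × 10⁻ᴺ° = 111300/2 × 10⁻ᴺ m.
Need 0.5 × 111300 × 10⁻ᴺ ≤ 338 → 10⁻ᴺ ≤ 6.074e-03, so N ≥ 2.22.
At 2 places the error can reach 556 m, but 3 places keeps it to 55.6 m.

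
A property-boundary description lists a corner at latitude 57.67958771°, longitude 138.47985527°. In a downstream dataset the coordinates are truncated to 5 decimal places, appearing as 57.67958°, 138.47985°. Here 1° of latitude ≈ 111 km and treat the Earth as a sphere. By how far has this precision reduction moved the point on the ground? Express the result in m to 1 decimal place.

0.9 m

Δlat = 57.67958771 − 57.67958 = +0.00000771°; Δlon = 138.47985527 − 138.47985 = +0.00000527°.
N–S: 0.00000771° × 111000 m/° = 0.85581 m.
E–W at 57.6796°: 0.00000527° × 111000 × cos 57.6796° = 0.00000527 × 111000 × 0.5347 ≈ 0.312756 m.
Combined displacement = (0.85581² + 0.312756²)^½ ≈ 0.911168 m.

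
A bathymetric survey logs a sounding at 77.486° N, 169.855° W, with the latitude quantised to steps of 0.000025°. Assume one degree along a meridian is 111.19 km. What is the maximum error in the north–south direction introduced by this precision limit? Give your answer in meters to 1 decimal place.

With a 0.000025° grid the true value lies within half a step, ±0.000025°/2 = ±1.25e-05°, of the stored one.
So the N–S error is at most 1.25e-05 × 111190 = 1.38987 m.

1.4 meters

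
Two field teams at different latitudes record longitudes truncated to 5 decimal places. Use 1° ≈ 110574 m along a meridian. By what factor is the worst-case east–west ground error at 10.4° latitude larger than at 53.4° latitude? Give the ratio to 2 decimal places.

Truncating at 5 decimal places can drop up to a full unit in the last place, so the longitude may be off by as much as 1e-05°.
At 10.4°: 1e-05° × 110574 × cos 10.4° = 1e-05 × 110574 × 0.9836 ≈ 1.0876 m.
Error at 53.4° = 1e-05° × 110574 × cos 53.4° ≈ 1.1057 × 0.5962 = 0.65927 m.
Ratio: 1.0876 / 0.65927 = cos 10.4° / cos 53.4° ≈ 1.6497.

1.65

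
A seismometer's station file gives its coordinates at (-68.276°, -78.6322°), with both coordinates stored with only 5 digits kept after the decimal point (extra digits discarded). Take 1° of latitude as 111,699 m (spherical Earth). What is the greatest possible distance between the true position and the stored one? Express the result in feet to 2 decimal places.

3.91 feet

Truncating at 5 decimal places can drop up to a full unit in the last place, so each coordinate may be off by as much as 1e-05°.
North–south component: 1e-05° × 111699 = 1.11699 m.
E–W at 68.276°: 1e-05° × 111699 × cos 68.276° = 1e-05 × 111699 × 0.3701 ≈ 0.413438 m.
Worst case both components are at the extreme and orthogonal: √(1.11699² + 0.413438²) ≈ 1.19105 m.
In feet: 1.19105 m ÷ 0.3048 ≈ 3.9076 ft.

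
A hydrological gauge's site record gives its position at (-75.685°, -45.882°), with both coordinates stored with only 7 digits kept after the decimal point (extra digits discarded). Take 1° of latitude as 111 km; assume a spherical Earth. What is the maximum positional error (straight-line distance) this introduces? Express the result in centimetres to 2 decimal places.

Truncating at 7 decimal places can drop up to a full unit in the last place, so each coordinate may be off by as much as 1e-07°.
N–S: 1e-07° × 111000 m/° = 0.0111 m.
Longitude error → 1e-07 × 111000 × cos 75.685° = 1e-07 × 111000 × 0.2473 ≈ 0.0027445 m.
Combining orthogonally: (0.0111² + 0.0027445²)^½ ≈ 0.0114343 m.
That is 0.0114343 m = 1.1434 cm.

1.14 centimetres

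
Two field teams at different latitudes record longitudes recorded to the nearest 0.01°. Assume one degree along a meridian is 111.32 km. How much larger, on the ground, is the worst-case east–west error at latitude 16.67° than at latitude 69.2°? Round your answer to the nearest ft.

1101 ft

Rounding to 2 decimal places leaves the longitude within ±0.005° of the true value.
Error at 16.67° = 0.005° × 111320 × cos 16.67° ≈ 556.6 × 0.9580 = 533.21 m.
At 69.2°: 0.005° × 111320 × cos 69.2° = 0.005 × 111320 × 0.3551 ≈ 197.65 m.
Difference: 533.21 − 197.65 = 335.56 m.
In feet: 335.555 m ÷ 0.3048 ≈ 1100.9 ft.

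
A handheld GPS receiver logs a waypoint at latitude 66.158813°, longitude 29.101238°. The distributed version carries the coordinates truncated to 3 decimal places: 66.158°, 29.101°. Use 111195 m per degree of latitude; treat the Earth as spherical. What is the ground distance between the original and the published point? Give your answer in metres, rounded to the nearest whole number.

91 metres

Δlat = 66.158813 − 66.158 = +0.000813°; Δlon = 29.101238 − 29.101 = +0.000238°.
N–S: 0.000813° × 111195 m/° = 90.4015 m.
E–W at 66.158°: 0.000238° × 111195 × cos 66.158° = 0.000238 × 111195 × 0.4042 ≈ 10.6973 m.
Combined displacement = (90.4015² + 10.6973²)^½ ≈ 91.0322 m.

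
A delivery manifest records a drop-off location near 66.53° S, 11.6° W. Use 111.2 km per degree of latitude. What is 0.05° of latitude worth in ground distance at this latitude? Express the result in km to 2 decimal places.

5.56 km

0.05° × 111200 m/° = 5560 m.
That is 5560 m = 5.56 km.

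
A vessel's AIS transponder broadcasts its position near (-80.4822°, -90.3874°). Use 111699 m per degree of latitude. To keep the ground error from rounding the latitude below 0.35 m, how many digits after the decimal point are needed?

One degree of latitude covers 111699 m.
Rounding to N decimal places gives at most 0.5 × 10⁻ᴺ degrees of error, i.e. 0.5 × 10⁻ᴺ × 111699 m.
Need 0.5 × 111699 × 10⁻ᴺ ≤ 0.35 → 10⁻ᴺ ≤ 6.267e-06, so N ≥ 5.20.
So 6 decimal places suffice (0.0558 m); 5 would allow up to 0.558 m.

6 decimal places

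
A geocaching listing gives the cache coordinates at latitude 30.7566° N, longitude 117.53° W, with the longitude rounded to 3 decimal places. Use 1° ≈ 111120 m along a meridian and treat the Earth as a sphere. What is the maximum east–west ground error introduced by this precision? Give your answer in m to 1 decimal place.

Rounding to 3 decimal places leaves the longitude within ±0.0005° of the true value.
At latitude 30.7566° a degree of longitude spans 111120 m × cos 30.7566° = 111120 × 0.8593 ≈ 95490.7 m.
Maximum E–W displacement: 0.0005 × 95490.7 = 47.7453 m.

47.7 m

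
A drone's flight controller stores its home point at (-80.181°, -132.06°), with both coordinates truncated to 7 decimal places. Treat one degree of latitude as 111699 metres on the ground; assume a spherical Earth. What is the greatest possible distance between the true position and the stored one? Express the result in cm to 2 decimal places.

1.13 cm

Truncating at 7 decimal places can drop up to a full unit in the last place, so each coordinate may be off by as much as 1e-07°.
North–south component: 1e-07° × 111699 = 0.0111699 m.
E–W at 80.181°: 1e-07° × 111699 × cos 80.181° = 1e-07 × 111699 × 0.1705 ≈ 0.00190487 m.
Worst case both components are at the extreme and orthogonal: √(0.0111699² + 0.00190487²) ≈ 0.0113312 m.
That is 0.0113312 m = 1.1331 cm.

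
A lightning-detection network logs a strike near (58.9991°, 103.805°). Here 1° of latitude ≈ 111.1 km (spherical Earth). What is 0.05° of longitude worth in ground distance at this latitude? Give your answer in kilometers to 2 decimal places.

At 58.9991° a degree of longitude is 111100 × cos 58.9991° ≈ 57222.2 m, so 0.05° corresponds to 2861.11 m.
That is 2861.11 m = 2.8611 km.

2.86 kilometers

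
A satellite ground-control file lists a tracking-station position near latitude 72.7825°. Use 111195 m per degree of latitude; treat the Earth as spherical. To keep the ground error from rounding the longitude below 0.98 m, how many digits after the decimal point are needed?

At 72.7825° one degree of longitude covers 111195 × cos 72.7825° ≈ 111195 × 0.2960 ≈ 32913.7 m.
N decimal places → at most half a unit in the last place, 0.5 × 10⁻ᴺ° = 32913.7/2 × 10⁻ᴺ m.
Setting 16456.8 × 10⁻ᴺ ≤ 0.98 gives 10ᴺ ≥ 1.679e+04, i.e. N ≥ 4.23.
So 5 decimal places suffice (0.165 m); 4 would allow up to 1.65 m.

5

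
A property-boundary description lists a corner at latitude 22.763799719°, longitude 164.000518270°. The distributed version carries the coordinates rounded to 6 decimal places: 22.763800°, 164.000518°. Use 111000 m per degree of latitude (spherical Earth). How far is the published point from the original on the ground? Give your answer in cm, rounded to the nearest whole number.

4 cm

The latitude changed by -0.000000281° and the longitude by +0.000000270°.
North–south shift: -0.000000281 × 111000 = -0.031191 m.
E–W at 22.7638°: 0.000000270° × 111000 × cos 22.7638° = 0.000000270 × 111000 × 0.9221 ≈ 0.0276356 m.
Hypotenuse of the two orthogonal shifts: √(0.031191² + 0.0276356²) = 0.0416726 m.
That is 0.0416726 m = 4.1673 cm.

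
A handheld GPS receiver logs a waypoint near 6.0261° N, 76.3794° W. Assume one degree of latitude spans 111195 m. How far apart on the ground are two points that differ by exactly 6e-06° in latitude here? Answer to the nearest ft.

2 ft

Along a meridian 6e-06° is 6e-06 × 111195 = 0.66717 m.
In feet: 0.66717 m ÷ 0.3048 ≈ 2.1889 ft.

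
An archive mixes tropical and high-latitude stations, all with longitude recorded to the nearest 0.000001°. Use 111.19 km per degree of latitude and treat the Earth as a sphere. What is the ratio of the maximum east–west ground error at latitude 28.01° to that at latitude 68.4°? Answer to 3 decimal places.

Rounding to 6 decimal places leaves the longitude within ±5e-07° of the true value.
Error at 28.01° = 5e-07° × 111190 × cos 28.01° ≈ 0.055595 × 0.8829 = 0.049083 m.
At 68.4°: 5e-07° × 111190 × cos 68.4° = 5e-07 × 111190 × 0.3681 ≈ 0.020466 m.
Ratio: 0.049083 / 0.020466 = cos 28.01° / cos 68.4° ≈ 2.3983.

2.398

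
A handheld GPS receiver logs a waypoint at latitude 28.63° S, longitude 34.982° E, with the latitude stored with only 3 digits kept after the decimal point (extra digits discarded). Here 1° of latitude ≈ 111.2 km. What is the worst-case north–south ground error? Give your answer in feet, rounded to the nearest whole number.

Truncating at 3 decimal places can drop up to a full unit in the last place, so the latitude may be off by as much as 0.001°.
North–south distance: 0.001° × 111200 m/° = 111.2 m.
Converting: 111.2 m × 3.2808 ft/m ≈ 364.83 ft.

365 feet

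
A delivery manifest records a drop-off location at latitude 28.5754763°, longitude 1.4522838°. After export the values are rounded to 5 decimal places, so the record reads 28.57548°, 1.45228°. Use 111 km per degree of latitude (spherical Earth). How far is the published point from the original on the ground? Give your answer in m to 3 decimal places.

0.553 m

The latitude changed by -0.0000037° and the longitude by +0.0000038°.
N–S: -0.0000037° × 111000 m/° = -0.4107 m.
East–west at this latitude: 0.0000038° × 111000 × cos 28.5755° ≈ 0.0000038 × 97478.8 = 0.37042 m.
Combined displacement = (0.4107² + 0.37042²)^½ ≈ 0.553069 m.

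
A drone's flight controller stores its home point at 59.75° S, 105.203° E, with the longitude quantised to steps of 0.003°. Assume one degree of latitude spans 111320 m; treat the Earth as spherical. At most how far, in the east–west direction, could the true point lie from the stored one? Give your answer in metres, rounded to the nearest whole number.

With a 0.003° grid the true value lies within half a step, ±0.003°/2 = ±0.0015°, of the stored one.
Parallels shrink by cos φ, so at 59.75° a degree of longitude is 111320 × 0.5038 ≈ 56080.1 m.
East–west error: 0.0015° × 56080.1 m/° ≈ 84.1202 m.

84 metres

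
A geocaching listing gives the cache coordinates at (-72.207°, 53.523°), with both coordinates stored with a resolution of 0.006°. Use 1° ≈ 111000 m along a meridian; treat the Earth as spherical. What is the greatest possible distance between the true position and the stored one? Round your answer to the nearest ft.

1142 ft

With a 0.006° grid the true value lies within half a step, ±0.006°/2 = ±0.003°, of the stored one.
Latitude error → 0.003 × 111000 = 333 m along the meridian.
Longitude error → 0.003 × 111000 × cos 72.207° = 0.003 × 111000 × 0.3056 ≈ 101.758 m.
Worst case both components are at the extreme and orthogonal: √(333² + 101.758²) ≈ 348.201 m.
Converting: 348.201 m × 3.2808 ft/m ≈ 1142.4 ft.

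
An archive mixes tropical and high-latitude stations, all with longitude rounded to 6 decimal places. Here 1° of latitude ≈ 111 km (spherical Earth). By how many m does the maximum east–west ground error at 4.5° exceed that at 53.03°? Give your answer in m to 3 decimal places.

Rounding to 6 decimal places leaves the longitude within ±5e-07° of the true value.
At 4.5°: 5e-07° × 111000 × cos 4.5° = 5e-07 × 111000 × 0.9969 ≈ 0.055329 m.
Error at 53.03° = 5e-07° × 111000 × cos 53.03° ≈ 0.0555 × 0.6014 = 0.033378 m.
Difference: 0.055329 − 0.033378 = 0.021951 m.

0.022 m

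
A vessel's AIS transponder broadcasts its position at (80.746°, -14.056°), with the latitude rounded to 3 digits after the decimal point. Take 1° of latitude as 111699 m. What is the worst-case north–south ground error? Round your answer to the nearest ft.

Rounding to 3 decimal places leaves the latitude within ±0.0005° of the true value.
So the N–S error is at most 0.0005 × 111699 = 55.8495 m.
In feet: 55.8495 m ÷ 0.3048 ≈ 183.23 ft.

183 ft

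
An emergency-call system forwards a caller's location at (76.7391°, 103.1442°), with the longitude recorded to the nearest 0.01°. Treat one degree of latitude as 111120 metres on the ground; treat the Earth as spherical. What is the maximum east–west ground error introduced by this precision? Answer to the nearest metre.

Rounding to 2 decimal places leaves the longitude within ±0.005° of the true value.
Parallels shrink by cos φ, so at 76.7391° a degree of longitude is 111120 × 0.2294 ≈ 25489.3 m.
Maximum E–W displacement: 0.005 × 25489.3 = 127.447 m.

127 metres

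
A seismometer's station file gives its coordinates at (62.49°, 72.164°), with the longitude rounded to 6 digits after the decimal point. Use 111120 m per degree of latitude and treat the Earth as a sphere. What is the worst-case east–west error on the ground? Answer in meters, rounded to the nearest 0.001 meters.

Rounding to 6 decimal places leaves the longitude within ±5e-07° of the true value.
Parallels shrink by cos φ, so at 62.49° a degree of longitude is 111120 × 0.4619 ≈ 51326.7 m.
Maximum E–W displacement: 5e-07 × 51326.7 = 0.0256634 m.

0.026 meters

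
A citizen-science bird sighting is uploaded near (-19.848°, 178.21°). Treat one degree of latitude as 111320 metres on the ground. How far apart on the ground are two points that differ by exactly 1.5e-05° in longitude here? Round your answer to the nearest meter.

2 meters

One degree of longitude here spans 111320 × cos 19.848° = 111320 × 0.9406 ≈ 104707 m; 1.5e-05° of that is 1.57061 m.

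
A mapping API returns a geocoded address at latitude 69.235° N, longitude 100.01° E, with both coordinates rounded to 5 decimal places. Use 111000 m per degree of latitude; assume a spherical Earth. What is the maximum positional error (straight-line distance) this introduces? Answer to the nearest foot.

Rounding to 5 decimal places leaves each coordinate within ±5e-06° of the true value.
N–S: 5e-06° × 111000 m/° = 0.555 m.
E–W at 69.235°: 5e-06° × 111000 × cos 69.235° = 5e-06 × 111000 × 0.3545 ≈ 0.196767 m.
Combining orthogonally: (0.555² + 0.196767²)^½ ≈ 0.588848 m.
In feet: 0.588848 m ÷ 0.3048 ≈ 1.9319 ft.

2 feet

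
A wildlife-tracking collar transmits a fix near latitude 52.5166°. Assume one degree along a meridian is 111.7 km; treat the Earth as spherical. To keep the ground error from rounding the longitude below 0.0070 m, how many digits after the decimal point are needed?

At 52.5166° one degree of longitude covers 111700 × cos 52.5166° ≈ 111700 × 0.6085 ≈ 67973 m.
Rounding to N decimal places gives at most 0.5 × 10⁻ᴺ degrees of error, i.e. 0.5 × 10⁻ᴺ × 67973 m.
Need 0.5 × 67973 × 10⁻ᴺ ≤ 0.0070 → 10⁻ᴺ ≤ 2.060e-07, so N ≥ 6.69.
At 6 places the error can reach 0.034 m, but 7 places keeps it to 0.0034 m.

7 decimal places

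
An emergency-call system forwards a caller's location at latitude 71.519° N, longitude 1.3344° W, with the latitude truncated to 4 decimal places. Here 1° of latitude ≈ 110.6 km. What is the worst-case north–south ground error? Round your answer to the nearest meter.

Truncating at 4 decimal places can drop up to a full unit in the last place, so the latitude may be off by as much as 0.0001°.
Along the meridian that is 0.0001° × 110600 m/° = 11.06 m.

11 meters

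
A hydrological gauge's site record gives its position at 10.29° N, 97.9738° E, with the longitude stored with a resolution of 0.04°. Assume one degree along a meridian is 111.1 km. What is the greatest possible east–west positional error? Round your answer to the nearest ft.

With a 0.04° grid the true value lies within half a step, ±0.04°/2 = ±0.02°, of the stored one.
One degree of longitude at 10.29° is 111100 × cos 10.29° ≈ 111100 × 0.9839 = 109313 m.
So at most 0.02° × 109313 ≈ 2186.26 m east–west.
Converting: 2186.26 m × 3.2808 ft/m ≈ 7172.8 ft.

7173 ft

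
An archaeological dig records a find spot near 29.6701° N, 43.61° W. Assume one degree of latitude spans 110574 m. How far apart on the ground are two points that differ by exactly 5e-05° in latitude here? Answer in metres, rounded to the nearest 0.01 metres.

5e-05° × 110574 m/° = 5.5287 m.

5.53 metres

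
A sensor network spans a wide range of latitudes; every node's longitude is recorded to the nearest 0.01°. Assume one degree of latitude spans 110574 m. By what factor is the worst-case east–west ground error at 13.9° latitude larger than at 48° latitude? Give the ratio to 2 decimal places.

Rounding to 2 decimal places leaves the longitude within ±0.005° of the true value.
At 13.9°: 0.005° × 110574 × cos 13.9° = 0.005 × 110574 × 0.9707 ≈ 536.68 m.
At 48°: 0.005° × 110574 × cos 48° = 0.005 × 110574 × 0.6691 ≈ 369.94 m.
Ratio: 536.68 / 369.94 = cos 13.9° / cos 48° ≈ 1.4507.

1.45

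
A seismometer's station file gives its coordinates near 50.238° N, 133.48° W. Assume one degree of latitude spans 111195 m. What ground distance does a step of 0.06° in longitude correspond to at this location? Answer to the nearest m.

One degree of longitude here spans 111195 × cos 50.238° = 111195 × 0.6396 ≈ 71120.3 m; 0.06° of that is 4267.22 m.

4267 m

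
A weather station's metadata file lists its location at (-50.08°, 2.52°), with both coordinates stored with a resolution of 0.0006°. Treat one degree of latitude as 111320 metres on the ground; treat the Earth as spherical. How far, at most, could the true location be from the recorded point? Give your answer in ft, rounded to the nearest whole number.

With a 0.0006° grid the true value lies within half a step, ±0.0006°/2 = ±0.0003°, of the stored one.
North–south component: 0.0003° × 111320 = 33.396 m.
Longitude error → 0.0003 × 111320 × cos 50.08° = 0.0003 × 111320 × 0.6417 ≈ 21.4308 m.
Worst case both components are at the extreme and orthogonal: √(33.396² + 21.4308²) ≈ 39.6809 m.
In feet: 39.6809 m ÷ 0.3048 ≈ 130.19 ft.

130 ft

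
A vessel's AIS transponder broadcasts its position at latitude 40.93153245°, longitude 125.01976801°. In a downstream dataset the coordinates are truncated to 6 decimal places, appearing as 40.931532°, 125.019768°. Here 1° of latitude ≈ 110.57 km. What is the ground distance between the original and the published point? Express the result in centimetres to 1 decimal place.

The latitude changed by +0.00000045° and the longitude by +0.00000001°.
N–S: 0.00000045° × 110570 m/° = 0.0497565 m.
E–W at 40.9315°: 0.00000001° × 110570 × cos 40.9315° = 0.00000001 × 110570 × 0.7555 ≈ 0.000835349 m.
Distance: √(0.0497565² + 0.000835349²) ≈ 0.0497635 m.
That is 0.0497635 m = 4.9764 cm.

5.0 centimetres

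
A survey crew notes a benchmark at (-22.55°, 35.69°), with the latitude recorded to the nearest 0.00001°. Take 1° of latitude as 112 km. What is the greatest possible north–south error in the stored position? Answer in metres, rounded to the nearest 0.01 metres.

0.56 metres

Rounding to 5 decimal places leaves the latitude within ±5e-06° of the true value.
North–south distance: 5e-06° × 112000 m/° = 0.56 m.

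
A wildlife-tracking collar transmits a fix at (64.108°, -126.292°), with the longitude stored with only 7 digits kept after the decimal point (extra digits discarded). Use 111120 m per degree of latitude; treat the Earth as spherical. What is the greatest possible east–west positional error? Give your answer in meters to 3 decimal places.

0.005 meters

Truncating at 7 decimal places can drop up to a full unit in the last place, so the longitude may be off by as much as 1e-07°.
Parallels shrink by cos φ, so at 64.108° a degree of longitude is 111120 × 0.4367 ≈ 48523.5 m.
East–west error: 1e-07° × 48523.5 m/° ≈ 0.00485235 m.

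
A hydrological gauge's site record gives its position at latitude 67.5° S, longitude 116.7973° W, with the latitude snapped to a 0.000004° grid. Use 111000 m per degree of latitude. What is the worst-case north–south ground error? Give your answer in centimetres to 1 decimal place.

22.2 centimetres

With a 0.000004° grid the true value lies within half a step, ±0.000004°/2 = ±2e-06°, of the stored one.
North–south distance: 2e-06° × 111000 m/° = 0.222 m.
That is 0.222 m = 22.2 cm.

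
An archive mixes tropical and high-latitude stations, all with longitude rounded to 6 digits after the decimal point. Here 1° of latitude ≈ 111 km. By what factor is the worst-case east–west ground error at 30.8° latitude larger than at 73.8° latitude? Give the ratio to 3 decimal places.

3.079

Rounding to 6 decimal places leaves the longitude within ±5e-07° of the true value.
Error at 30.8° = 5e-07° × 111000 × cos 30.8° ≈ 0.0555 × 0.8590 = 0.047672 m.
Error at 73.8° = 5e-07° × 111000 × cos 73.8° ≈ 0.0555 × 0.2790 = 0.015484 m.
The ratio reduces to cos 30.8° / cos 73.8° = 0.8590/0.2790 ≈ 3.0788.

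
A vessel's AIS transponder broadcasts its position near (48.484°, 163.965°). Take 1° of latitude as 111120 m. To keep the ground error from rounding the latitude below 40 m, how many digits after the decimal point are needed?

4 decimal places

One degree of latitude covers 111120 m.
Rounding to N decimal places gives at most 0.5 × 10⁻ᴺ degrees of error, i.e. 0.5 × 10⁻ᴺ × 111120 m.
Setting 55560 × 10⁻ᴺ ≤ 40 gives 10ᴺ ≥ 1389, i.e. N ≥ 3.14.
At 3 places the error can reach 55.6 m, but 4 places keeps it to 5.56 m.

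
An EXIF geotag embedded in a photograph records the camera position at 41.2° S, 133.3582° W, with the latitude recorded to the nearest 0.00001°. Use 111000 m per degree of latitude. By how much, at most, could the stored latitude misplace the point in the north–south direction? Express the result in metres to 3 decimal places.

Rounding to 5 decimal places leaves the latitude within ±5e-06° of the true value.
North–south distance: 5e-06° × 111000 m/° = 0.555 m.

0.555 metres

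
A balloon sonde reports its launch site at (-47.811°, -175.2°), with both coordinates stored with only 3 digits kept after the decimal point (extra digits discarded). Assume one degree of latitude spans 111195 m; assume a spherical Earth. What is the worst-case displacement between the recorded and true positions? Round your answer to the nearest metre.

Truncating at 3 decimal places can drop up to a full unit in the last place, so each coordinate may be off by as much as 0.001°.
Latitude error → 0.001 × 111195 = 111.195 m along the meridian.
East–west component at 47.811°: 0.001° × 111195 × cos 47.811° ≈ 0.001 × 74676.2 ≈ 74.6762 m.
Worst case both components are at the extreme and orthogonal: √(111.195² + 74.6762²) ≈ 133.943 m.

134 metres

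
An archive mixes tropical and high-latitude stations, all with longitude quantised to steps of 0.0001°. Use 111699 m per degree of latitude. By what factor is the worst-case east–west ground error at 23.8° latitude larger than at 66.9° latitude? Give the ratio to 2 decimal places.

2.33

With a 0.0001° grid the true value lies within half a step, ±0.0001°/2 = ±5e-05°, of the stored one.
Error at 23.8° = 5e-05° × 111699 × cos 23.8° ≈ 5.585 × 0.9150 = 5.11 m.
At 66.9°: 5e-05° × 111699 × cos 66.9° = 5e-05 × 111699 × 0.3923 ≈ 2.1912 m.
The ratio reduces to cos 23.8° / cos 66.9° = 0.9150/0.3923 ≈ 2.3321.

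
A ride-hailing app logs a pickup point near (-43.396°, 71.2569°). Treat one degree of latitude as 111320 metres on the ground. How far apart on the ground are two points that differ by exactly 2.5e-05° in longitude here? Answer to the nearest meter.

2.5e-05° of longitude at 43.396° is 2.5e-05 × 111320 × cos 43.396° ≈ 2.5e-05 × 80887.6 = 2.02219 m.

2 meters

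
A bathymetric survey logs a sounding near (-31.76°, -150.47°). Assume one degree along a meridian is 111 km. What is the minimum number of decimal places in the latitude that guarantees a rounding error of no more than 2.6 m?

One degree of latitude covers 111000 m.
With N decimal places the half-ulp bound is 0.5·10⁻ᴺ°, or 0.5·10⁻ᴺ × 111000 m on the ground.
Need 0.5 × 111000 × 10⁻ᴺ ≤ 2.6 → 10⁻ᴺ ≤ 4.685e-05, so N ≥ 4.33.
So 5 decimal places suffice (0.555 m); 4 would allow up to 5.55 m.

5 decimal places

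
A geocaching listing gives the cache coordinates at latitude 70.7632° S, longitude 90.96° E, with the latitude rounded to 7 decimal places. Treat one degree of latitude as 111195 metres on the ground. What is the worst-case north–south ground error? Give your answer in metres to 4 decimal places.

0.0056 metres

Rounding to 7 decimal places leaves the latitude within ±5e-08° of the true value.
North–south distance: 5e-08° × 111195 m/° = 0.00555975 m.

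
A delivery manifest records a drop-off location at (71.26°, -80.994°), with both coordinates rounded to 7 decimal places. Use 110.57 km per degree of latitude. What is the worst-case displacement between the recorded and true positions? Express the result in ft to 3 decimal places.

0.019 ft

Rounding to 7 decimal places leaves each coordinate within ±5e-08° of the true value.
North–south component: 5e-08° × 110570 = 0.0055285 m.
Longitude error → 5e-08 × 110570 × cos 71.26° = 5e-08 × 110570 × 0.3213 ≈ 0.00177616 m.
The two errors are perpendicular, so the maximum displacement is √(0.0055285² + 0.00177616²) ≈ 0.00580681 m.
In feet: 0.00580681 m ÷ 0.3048 ≈ 0.019051 ft.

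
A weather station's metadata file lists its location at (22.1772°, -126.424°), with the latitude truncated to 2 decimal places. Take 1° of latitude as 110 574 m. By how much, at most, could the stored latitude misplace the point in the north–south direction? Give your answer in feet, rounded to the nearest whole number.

Truncating at 2 decimal places can drop up to a full unit in the last place, so the latitude may be off by as much as 0.01°.
North–south distance: 0.01° × 110574 m/° = 1105.74 m.
In feet: 1105.74 m ÷ 0.3048 ≈ 3627.8 ft.

3628 feet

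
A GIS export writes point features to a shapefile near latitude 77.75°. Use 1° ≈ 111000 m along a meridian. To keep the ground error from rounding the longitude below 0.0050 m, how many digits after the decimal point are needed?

At 77.75° one degree of longitude covers 111000 × cos 77.75° ≈ 111000 × 0.2122 ≈ 23551.7 m.
Rounding to N decimal places gives at most 0.5 × 10⁻ᴺ degrees of error, i.e. 0.5 × 10⁻ᴺ × 23551.7 m.
Need 0.5 × 23551.7 × 10⁻ᴺ ≤ 0.0050 → 10⁻ᴺ ≤ 4.246e-07, so N ≥ 6.37.
At 6 places the error can reach 0.0118 m, but 7 places keeps it to 0.00118 m.

7 decimal places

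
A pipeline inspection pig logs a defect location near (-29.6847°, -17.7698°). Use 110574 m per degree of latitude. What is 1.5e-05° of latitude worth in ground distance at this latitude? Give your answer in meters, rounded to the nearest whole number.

2 meters

1.5e-05° × 110574 m/° = 1.65861 m.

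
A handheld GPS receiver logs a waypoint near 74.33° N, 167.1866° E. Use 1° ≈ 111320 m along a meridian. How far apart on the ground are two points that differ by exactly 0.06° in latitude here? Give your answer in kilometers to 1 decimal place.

Along a meridian 0.06° is 0.06 × 111320 = 6679.2 m.
That is 6679.2 m = 6.6792 km.

6.7 kilometers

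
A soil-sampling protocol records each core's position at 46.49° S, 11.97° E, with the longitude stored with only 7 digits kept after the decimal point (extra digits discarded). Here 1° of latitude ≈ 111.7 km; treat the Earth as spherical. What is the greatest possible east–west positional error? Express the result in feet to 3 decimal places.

0.025 feet

Truncating at 7 decimal places can drop up to a full unit in the last place, so the longitude may be off by as much as 1e-07°.
At latitude 46.49° a degree of longitude spans 111700 m × cos 46.49° = 111700 × 0.6885 ≈ 76903.3 m.
East–west error: 1e-07° × 76903.3 m/° ≈ 0.00769033 m.
In feet: 0.00769033 m ÷ 0.3048 ≈ 0.025231 ft.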